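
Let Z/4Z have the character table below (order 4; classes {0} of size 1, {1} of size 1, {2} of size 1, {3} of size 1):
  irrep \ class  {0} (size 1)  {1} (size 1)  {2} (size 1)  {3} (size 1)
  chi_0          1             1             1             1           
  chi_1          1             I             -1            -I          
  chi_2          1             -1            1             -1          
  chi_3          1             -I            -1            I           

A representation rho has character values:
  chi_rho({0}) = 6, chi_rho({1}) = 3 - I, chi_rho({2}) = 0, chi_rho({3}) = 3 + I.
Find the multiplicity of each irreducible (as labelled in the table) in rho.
Multiplicities: chi_0: 3, chi_1: 1, chi_2: 0, chi_3: 2.

Details: Use <chi_rho, chi> = (1/|G|) sum_C |C| * chi_rho(C) * conj(chi(C)) with |G| = 4 for each irreducible chi in the table:
  <chi_rho, chi_0> = (1/4)[1*(6)*conj(1) + 1*(3 - I)*conj(1) + 1*(0)*conj(1) + 1*(3 + I)*conj(1)]
      = (1/4)[(6) + (3 - I) + (0) + (3 + I)] = 12/4 = 3
  <chi_rho, chi_1> = (1/4)[1*(6)*conj(1) + 1*(3 - I)*conj(I) + 1*(0)*conj(-1) + 1*(3 + I)*conj(-I)]
      = (1/4)[(6) + (-1 - 3*I) + (0) + (-1 + 3*I)] = 4/4 = 1
  <chi_rho, chi_2> = (1/4)[1*(6)*conj(1) + 1*(3 - I)*conj(-1) + 1*(0)*conj(1) + 1*(3 + I)*conj(-1)]
      = (1/4)[(6) + (-3 + I) + (0) + (-3 - I)] = 0/4 = 0
  <chi_rho, chi_3> = (1/4)[1*(6)*conj(1) + 1*(3 - I)*conj(-I) + 1*(0)*conj(-1) + 1*(3 + I)*conj(I)]
      = (1/4)[(6) + (1 + 3*I) + (0) + (1 - 3*I)] = 8/4 = 2
(Exp terms are combined using exp(i*s)*conj(exp(i*t)) = exp(i*(s-t)), and sums of them are collapsed using the identity that for every m > 1 the m distinct m-th roots of unity sum to 0, e.g. 1 + exp(2*I*pi/3) + exp(-2*I*pi/3) = 0.)
Dimension check: dim(rho) = sum (mult * dim) = 3*1 + 1*1 + 0*1 + 2*1 = 6 = chi_rho(e) = 6.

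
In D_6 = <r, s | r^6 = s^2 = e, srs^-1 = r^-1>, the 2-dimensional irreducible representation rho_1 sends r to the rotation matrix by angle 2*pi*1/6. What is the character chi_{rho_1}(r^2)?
chi_{rho_1}(r^2) = 2*cos(2*pi*1*2/6) = -1

Explanation: rho_1(r^2) is rotation by angle 2*pi*1*2/6, whose trace is 2*cos(2*pi*1*2/6) = -1.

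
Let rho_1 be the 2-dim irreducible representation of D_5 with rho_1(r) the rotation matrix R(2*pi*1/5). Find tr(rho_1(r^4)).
chi_{rho_1}(r^4) = 2*cos(2*pi*1*4/5) = -1/2 + sqrt(5)/2

Details: rho_1(r^4) is rotation by angle 2*pi*1*4/5, whose trace is 2*cos(2*pi*1*4/5) = -1/2 + sqrt(5)/2.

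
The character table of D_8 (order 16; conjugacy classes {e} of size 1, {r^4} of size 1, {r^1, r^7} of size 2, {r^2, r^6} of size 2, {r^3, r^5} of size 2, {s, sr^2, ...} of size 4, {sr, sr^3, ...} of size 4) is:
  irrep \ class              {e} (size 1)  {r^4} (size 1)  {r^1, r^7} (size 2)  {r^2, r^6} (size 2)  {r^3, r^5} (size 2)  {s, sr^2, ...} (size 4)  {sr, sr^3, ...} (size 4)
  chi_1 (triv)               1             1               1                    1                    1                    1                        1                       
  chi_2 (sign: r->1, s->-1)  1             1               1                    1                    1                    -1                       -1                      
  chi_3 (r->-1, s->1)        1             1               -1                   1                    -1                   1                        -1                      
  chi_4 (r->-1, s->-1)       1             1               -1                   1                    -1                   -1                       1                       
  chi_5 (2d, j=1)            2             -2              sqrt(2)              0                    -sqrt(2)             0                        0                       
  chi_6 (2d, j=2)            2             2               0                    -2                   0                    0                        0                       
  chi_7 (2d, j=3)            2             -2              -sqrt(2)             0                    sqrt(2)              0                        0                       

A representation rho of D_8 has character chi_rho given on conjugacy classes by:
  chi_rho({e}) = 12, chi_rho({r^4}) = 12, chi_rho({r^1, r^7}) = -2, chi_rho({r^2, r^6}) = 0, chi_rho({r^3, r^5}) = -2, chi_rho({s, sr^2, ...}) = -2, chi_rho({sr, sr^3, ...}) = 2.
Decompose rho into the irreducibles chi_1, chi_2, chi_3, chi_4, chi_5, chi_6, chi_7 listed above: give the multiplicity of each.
Multiplicities: chi_1: 1, chi_2: 1, chi_3: 1, chi_4: 3, chi_5: 0, chi_6: 3, chi_7: 0.

Proof sketch: Use <chi_rho, chi> = (1/|G|) sum_C |C| * chi_rho(C) * conj(chi(C)) with |G| = 16 for each irreducible chi in the table:
  <chi_rho, chi_1> = (1/16)[1*(12)*conj(1) + 1*(12)*conj(1) + 2*(-2)*conj(1) + 2*(0)*conj(1) + 2*(-2)*conj(1) + 4*(-2)*conj(1) + 4*(2)*conj(1)]
      = (1/16)[(12) + (12) + (-4) + (0) + (-4) + (-8) + (8)] = 16/16 = 1
  <chi_rho, chi_2> = (1/16)[1*(12)*conj(1) + 1*(12)*conj(1) + 2*(-2)*conj(1) + 2*(0)*conj(1) + 2*(-2)*conj(1) + 4*(-2)*conj(-1) + 4*(2)*conj(-1)]
      = (1/16)[(12) + (12) + (-4) + (0) + (-4) + (8) + (-8)] = 16/16 = 1
  <chi_rho, chi_3> = (1/16)[1*(12)*conj(1) + 1*(12)*conj(1) + 2*(-2)*conj(-1) + 2*(0)*conj(1) + 2*(-2)*conj(-1) + 4*(-2)*conj(1) + 4*(2)*conj(-1)]
      = (1/16)[(12) + (12) + (4) + (0) + (4) + (-8) + (-8)] = 16/16 = 1
  <chi_rho, chi_4> = (1/16)[1*(12)*conj(1) + 1*(12)*conj(1) + 2*(-2)*conj(-1) + 2*(0)*conj(1) + 2*(-2)*conj(-1) + 4*(-2)*conj(-1) + 4*(2)*conj(1)]
      = (1/16)[(12) + (12) + (4) + (0) + (4) + (8) + (8)] = 48/16 = 3
  <chi_rho, chi_5> = (1/16)[1*(12)*conj(2) + 1*(12)*conj(-2) + 2*(-2)*conj(sqrt(2)) + 2*(0)*conj(0) + 2*(-2)*conj(-sqrt(2)) + 4*(-2)*conj(0) + 4*(2)*conj(0)]
      = (1/16)[(24) + (-24) + (-4*sqrt(2)) + (0) + (4*sqrt(2)) + (0) + (0)] = 0/16 = 0
  <chi_rho, chi_6> = (1/16)[1*(12)*conj(2) + 1*(12)*conj(2) + 2*(-2)*conj(0) + 2*(0)*conj(-2) + 2*(-2)*conj(0) + 4*(-2)*conj(0) + 4*(2)*conj(0)]
      = (1/16)[(24) + (24) + (0) + (0) + (0) + (0) + (0)] = 48/16 = 3
  <chi_rho, chi_7> = (1/16)[1*(12)*conj(2) + 1*(12)*conj(-2) + 2*(-2)*conj(-sqrt(2)) + 2*(0)*conj(0) + 2*(-2)*conj(sqrt(2)) + 4*(-2)*conj(0) + 4*(2)*conj(0)]
      = (1/16)[(24) + (-24) + (4*sqrt(2)) + (0) + (-4*sqrt(2)) + (0) + (0)] = 0/16 = 0
Dimension check: dim(rho) = sum (mult * dim) = 1*1 + 1*1 + 1*1 + 3*1 + 0*2 + 3*2 + 0*2 = 12 = chi_rho(e) = 12.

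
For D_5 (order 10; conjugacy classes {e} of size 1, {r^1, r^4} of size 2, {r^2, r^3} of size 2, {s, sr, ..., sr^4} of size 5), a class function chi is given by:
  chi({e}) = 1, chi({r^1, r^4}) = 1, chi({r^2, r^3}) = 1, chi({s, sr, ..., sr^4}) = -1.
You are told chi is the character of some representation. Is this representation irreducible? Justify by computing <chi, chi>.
Irreducible: <chi, chi> = 1.

Justification: <chi, chi> = (1/|G|) sum_C |C| * |chi(C)|^2 = (1/10)[1*|1|^2 + 2*|1|^2 + 2*|1|^2 + 5*|-1|^2]
  = (1/10)[(1) + (2) + (2) + (5)] = 10/10 = 1.
A character is irreducible iff <chi, chi> = 1, so this representation is irreducible.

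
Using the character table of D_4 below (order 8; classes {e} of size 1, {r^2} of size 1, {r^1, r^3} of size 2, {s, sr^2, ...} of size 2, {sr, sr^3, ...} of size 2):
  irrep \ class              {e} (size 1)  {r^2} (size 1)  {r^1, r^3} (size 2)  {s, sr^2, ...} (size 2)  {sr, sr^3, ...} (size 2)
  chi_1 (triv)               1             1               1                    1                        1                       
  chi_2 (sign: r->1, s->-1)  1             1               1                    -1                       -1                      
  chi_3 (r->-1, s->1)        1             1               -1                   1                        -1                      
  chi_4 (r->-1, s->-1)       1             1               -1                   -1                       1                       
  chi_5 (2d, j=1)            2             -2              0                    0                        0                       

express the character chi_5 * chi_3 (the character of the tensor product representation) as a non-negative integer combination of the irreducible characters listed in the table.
chi_5 tensor chi_3 = chi_5 (all other irreducibles have multiplicity 0).

Argument: The character of a tensor product is the pointwise product (chi_5 * chi_3)(C) = chi_5(C) * chi_3(C):
  {e}: (2)*(1), {r^2}: (-2)*(1), {r^1, r^3}: (0)*(-1), {s, sr^2, ...}: (0)*(1), {sr, sr^3, ...}: (0)*(-1)
so (chi_5 * chi_3) takes values
  {e} -> 2, {r^2} -> -2, {r^1, r^3} -> 0, {s, sr^2, ...} -> 0, {sr, sr^3, ...} -> 0.
Now take the inner product of this character with each irreducible chi from the table, <chi_5*chi_3, chi> = (1/8) sum_C |C| (chi_5*chi_3)(C) conj(chi(C)):
  <chi_5*chi_3, chi_1> = (1/8)[1*(2)*conj(1) + 1*(-2)*conj(1) + 2*(0)*conj(1) + 2*(0)*conj(1) + 2*(0)*conj(1)]
      = (1/8)[(2) + (-2) + (0) + (0) + (0)] = 0/8 = 0
  <chi_5*chi_3, chi_2> = (1/8)[1*(2)*conj(1) + 1*(-2)*conj(1) + 2*(0)*conj(1) + 2*(0)*conj(-1) + 2*(0)*conj(-1)]
      = (1/8)[(2) + (-2) + (0) + (0) + (0)] = 0/8 = 0
  <chi_5*chi_3, chi_3> = (1/8)[1*(2)*conj(1) + 1*(-2)*conj(1) + 2*(0)*conj(-1) + 2*(0)*conj(1) + 2*(0)*conj(-1)]
      = (1/8)[(2) + (-2) + (0) + (0) + (0)] = 0/8 = 0
  <chi_5*chi_3, chi_4> = (1/8)[1*(2)*conj(1) + 1*(-2)*conj(1) + 2*(0)*conj(-1) + 2*(0)*conj(-1) + 2*(0)*conj(1)]
      = (1/8)[(2) + (-2) + (0) + (0) + (0)] = 0/8 = 0
  <chi_5*chi_3, chi_5> = (1/8)[1*(2)*conj(2) + 1*(-2)*conj(-2) + 2*(0)*conj(0) + 2*(0)*conj(0) + 2*(0)*conj(0)]
      = (1/8)[(4) + (4) + (0) + (0) + (0)] = 8/8 = 1
Hence the multiplicities are chi_5: 1. Dimension check: dim(chi_5)*dim(chi_3) = 2*1 = 2 and sum (mult * dim) = 1*2 = 2.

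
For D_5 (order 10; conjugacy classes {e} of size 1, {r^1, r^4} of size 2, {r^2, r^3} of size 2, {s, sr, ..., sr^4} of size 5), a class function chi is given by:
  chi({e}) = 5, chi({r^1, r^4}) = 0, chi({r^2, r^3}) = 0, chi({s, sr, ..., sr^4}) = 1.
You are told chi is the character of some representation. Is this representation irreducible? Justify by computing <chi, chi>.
Not irreducible (reducible): <chi, chi> = 3 > 1.

Working: <chi, chi> = (1/|G|) sum_C |C| * |chi(C)|^2 = (1/10)[1*|5|^2 + 2*|0|^2 + 2*|0|^2 + 5*|1|^2]
  = (1/10)[(25) + (0) + (0) + (5)] = 30/10 = 3.
A character is irreducible iff <chi, chi> = 1, so this representation is reducible.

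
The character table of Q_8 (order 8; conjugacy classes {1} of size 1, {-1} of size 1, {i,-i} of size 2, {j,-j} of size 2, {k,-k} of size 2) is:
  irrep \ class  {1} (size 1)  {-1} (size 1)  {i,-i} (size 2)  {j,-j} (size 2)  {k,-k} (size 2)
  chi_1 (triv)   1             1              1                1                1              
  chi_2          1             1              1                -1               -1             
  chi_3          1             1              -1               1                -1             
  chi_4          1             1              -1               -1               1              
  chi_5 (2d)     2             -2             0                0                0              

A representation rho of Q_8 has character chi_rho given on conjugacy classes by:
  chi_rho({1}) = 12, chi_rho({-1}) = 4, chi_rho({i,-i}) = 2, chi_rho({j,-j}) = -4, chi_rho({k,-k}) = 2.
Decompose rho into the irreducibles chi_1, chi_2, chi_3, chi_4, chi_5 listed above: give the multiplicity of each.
Multiplicities: chi_1: 2, chi_2: 3, chi_3: 0, chi_4: 3, chi_5: 2.

Why: Use <chi_rho, chi> = (1/|G|) sum_C |C| * chi_rho(C) * conj(chi(C)) with |G| = 8 for each irreducible chi in the table:
  <chi_rho, chi_1> = (1/8)[1*(12)*conj(1) + 1*(4)*conj(1) + 2*(2)*conj(1) + 2*(-4)*conj(1) + 2*(2)*conj(1)]
      = (1/8)[(12) + (4) + (4) + (-8) + (4)] = 16/8 = 2
  <chi_rho, chi_2> = (1/8)[1*(12)*conj(1) + 1*(4)*conj(1) + 2*(2)*conj(1) + 2*(-4)*conj(-1) + 2*(2)*conj(-1)]
      = (1/8)[(12) + (4) + (4) + (8) + (-4)] = 24/8 = 3
  <chi_rho, chi_3> = (1/8)[1*(12)*conj(1) + 1*(4)*conj(1) + 2*(2)*conj(-1) + 2*(-4)*conj(1) + 2*(2)*conj(-1)]
      = (1/8)[(12) + (4) + (-4) + (-8) + (-4)] = 0/8 = 0
  <chi_rho, chi_4> = (1/8)[1*(12)*conj(1) + 1*(4)*conj(1) + 2*(2)*conj(-1) + 2*(-4)*conj(-1) + 2*(2)*conj(1)]
      = (1/8)[(12) + (4) + (-4) + (8) + (4)] = 24/8 = 3
  <chi_rho, chi_5> = (1/8)[1*(12)*conj(2) + 1*(4)*conj(-2) + 2*(2)*conj(0) + 2*(-4)*conj(0) + 2*(2)*conj(0)]
      = (1/8)[(24) + (-8) + (0) + (0) + (0)] = 16/8 = 2
Dimension check: dim(rho) = sum (mult * dim) = 2*1 + 3*1 + 0*1 + 3*1 + 2*2 = 12 = chi_rho(e) = 12.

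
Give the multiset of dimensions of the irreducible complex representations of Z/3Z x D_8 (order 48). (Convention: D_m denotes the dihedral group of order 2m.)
Dimensions: 1, 1, 1, 1, 1, 1, 1, 1, 1, 1, 1, 1, 2, 2, 2, 2, 2, 2, 2, 2, 2

There are 21 irreducibles (= number of conjugacy classes). Their dimensions d_i satisfy sum d_i^2 = |G| = 48: 1 + 1 + 1 + 1 + 1 + 1 + 1 + 1 + 1 + 1 + 1 + 1 + 4 + 4 + 4 + 4 + 4 + 4 + 4 + 4 + 4 = 48. (For the product with Z/3Z: each of the 3 1-dim characters of Z/3Z tensors with each irrep of D_8, giving 3 copies of each D_8-dimension.)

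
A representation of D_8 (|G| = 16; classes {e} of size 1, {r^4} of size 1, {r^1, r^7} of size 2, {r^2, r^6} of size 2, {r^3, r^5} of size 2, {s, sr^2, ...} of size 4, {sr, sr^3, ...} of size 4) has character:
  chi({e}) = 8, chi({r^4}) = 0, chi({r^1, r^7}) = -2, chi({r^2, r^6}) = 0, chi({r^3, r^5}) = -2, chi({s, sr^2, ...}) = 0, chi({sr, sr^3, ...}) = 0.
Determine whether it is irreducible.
Not irreducible (reducible): <chi, chi> = 5 > 1.

Why: <chi, chi> = (1/|G|) sum_C |C| * |chi(C)|^2 = (1/16)[1*|8|^2 + 1*|0|^2 + 2*|-2|^2 + 2*|0|^2 + 2*|-2|^2 + 4*|0|^2 + 4*|0|^2]
  = (1/16)[(64) + (0) + (8) + (0) + (8) + (0) + (0)] = 80/16 = 5.
A character is irreducible iff <chi, chi> = 1, so this representation is reducible.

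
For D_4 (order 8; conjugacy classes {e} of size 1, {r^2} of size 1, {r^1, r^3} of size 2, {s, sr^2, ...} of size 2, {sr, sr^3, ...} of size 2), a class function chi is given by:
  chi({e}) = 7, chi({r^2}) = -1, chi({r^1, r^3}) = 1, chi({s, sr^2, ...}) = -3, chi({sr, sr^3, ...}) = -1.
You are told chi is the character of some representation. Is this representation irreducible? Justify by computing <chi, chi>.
Not irreducible (reducible): <chi, chi> = 9 > 1.

Explanation: <chi, chi> = (1/|G|) sum_C |C| * |chi(C)|^2 = (1/8)[1*|7|^2 + 1*|-1|^2 + 2*|1|^2 + 2*|-3|^2 + 2*|-1|^2]
  = (1/8)[(49) + (1) + (2) + (18) + (2)] = 72/8 = 9.
A character is irreducible iff <chi, chi> = 1, so this representation is reducible.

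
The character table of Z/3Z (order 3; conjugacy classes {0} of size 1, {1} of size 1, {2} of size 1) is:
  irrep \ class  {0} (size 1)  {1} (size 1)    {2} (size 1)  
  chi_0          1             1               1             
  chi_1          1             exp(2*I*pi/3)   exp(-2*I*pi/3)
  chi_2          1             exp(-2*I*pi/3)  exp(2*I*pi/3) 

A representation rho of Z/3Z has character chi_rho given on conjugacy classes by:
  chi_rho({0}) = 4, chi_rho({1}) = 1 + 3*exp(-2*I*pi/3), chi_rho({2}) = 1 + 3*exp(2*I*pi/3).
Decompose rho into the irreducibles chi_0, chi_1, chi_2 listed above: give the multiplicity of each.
Multiplicities: chi_0: 1, chi_1: 0, chi_2: 3.

Argument: Use <chi_rho, chi> = (1/|G|) sum_C |C| * chi_rho(C) * conj(chi(C)) with |G| = 3 for each irreducible chi in the table:
  <chi_rho, chi_0> = (1/3)[1*(4)*conj(1) + 1*(1 + 3*exp(-2*I*pi/3))*conj(1) + 1*(1 + 3*exp(2*I*pi/3))*conj(1)]
      = (1/3)[(4) + (1 + 3*exp(-2*I*pi/3)) + (1 + 3*exp(2*I*pi/3))] = 3/3 = 1
  <chi_rho, chi_1> = (1/3)[1*(4)*conj(1) + 1*(1 + 3*exp(-2*I*pi/3))*conj(exp(2*I*pi/3)) + 1*(1 + 3*exp(2*I*pi/3))*conj(exp(-2*I*pi/3))]
      = (1/3)[(4) + (exp(-2*I*pi/3) + 3*exp(2*I*pi/3)) + (3*exp(-2*I*pi/3) + exp(2*I*pi/3))] = 0/3 = 0
  <chi_rho, chi_2> = (1/3)[1*(4)*conj(1) + 1*(1 + 3*exp(-2*I*pi/3))*conj(exp(-2*I*pi/3)) + 1*(1 + 3*exp(2*I*pi/3))*conj(exp(2*I*pi/3))]
      = (1/3)[(4) + (3 + exp(2*I*pi/3)) + (3 + exp(-2*I*pi/3))] = 9/3 = 3
(Exp terms are combined using exp(i*s)*conj(exp(i*t)) = exp(i*(s-t)), and sums of them are collapsed using the identity that for every m > 1 the m distinct m-th roots of unity sum to 0, e.g. 1 + exp(2*I*pi/3) + exp(-2*I*pi/3) = 0.)
Dimension check: dim(rho) = sum (mult * dim) = 1*1 + 0*1 + 3*1 = 4 = chi_rho(e) = 4.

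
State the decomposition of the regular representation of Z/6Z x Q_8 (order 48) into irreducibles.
Each irreducible V_i of dimension d_i appears with multiplicity d_i, i.e. rho_reg = (direct sum over all irreducibles V_i) d_i V_i. The irreducible dimensions for Z/6Z x Q_8 are 1, 1, 1, 1, 1, 1, 1, 1, 1, 1, 1, 1, 1, 1, 1, 1, 1, 1, 1, 1, 1, 1, 1, 1, 2, 2, 2, 2, 2, 2: 24 irreducibles of dimension 1, each with multiplicity 1; 6 irreducibles of dimension 2, each with multiplicity 2. Total dimension 24*1*1 + 6*2*2 = 48 = |G|.

Justification: General theorem: in the regular representation of a finite group G, each irreducible appears with multiplicity equal to its dimension. Check: dim(rho_reg) = sum d_i^2 = 1 + 1 + 1 + 1 + 1 + 1 + 1 + 1 + 1 + 1 + 1 + 1 + 1 + 1 + 1 + 1 + 1 + 1 + 1 + 1 + 1 + 1 + 1 + 1 + 4 + 4 + 4 + 4 + 4 + 4 = 48 = |G|.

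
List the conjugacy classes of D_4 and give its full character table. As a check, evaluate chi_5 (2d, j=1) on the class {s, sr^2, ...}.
Conjugacy classes: {e} of size 1, {r^2} of size 1, {r^1, r^3} of size 2, {s, sr^2, ...} of size 2, {sr, sr^3, ...} of size 2.
Character table:
  irrep \ class              {e} (size 1)  {r^2} (size 1)  {r^1, r^3} (size 2)  {s, sr^2, ...} (size 2)  {sr, sr^3, ...} (size 2)
  chi_1 (triv)               1             1               1                    1                        1                       
  chi_2 (sign: r->1, s->-1)  1             1               1                    -1                       -1                      
  chi_3 (r->-1, s->1)        1             1               -1                   1                        -1                      
  chi_4 (r->-1, s->-1)       1             1               -1                   -1                       1                       
  chi_5 (2d, j=1)            2             -2              0                    0                        0                       

Spot check: chi_5 (2d, j=1) on {s, sr^2, ...} = 0.

Justification: D_4 has order 2*4 = 8 with 5 conjugacy classes, hence 5 irreducibles. Sum of squared dims 1 + 1 + 1 + 1 + 4 = 8 = |G|. Linear characters come from the abelianisation; the 2-dimensional irreps have character r^k -> 2*cos(2*pi*j*k/4), reflections -> 0.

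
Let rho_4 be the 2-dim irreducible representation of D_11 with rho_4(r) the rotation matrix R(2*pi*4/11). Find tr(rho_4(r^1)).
chi_{rho_4}(r^1) = 2*cos(2*pi*4*1/11) = -2*cos(3*pi/11)

rho_4(r^1) is rotation by angle 2*pi*4*1/11, whose trace is 2*cos(2*pi*4*1/11) = -2*cos(3*pi/11).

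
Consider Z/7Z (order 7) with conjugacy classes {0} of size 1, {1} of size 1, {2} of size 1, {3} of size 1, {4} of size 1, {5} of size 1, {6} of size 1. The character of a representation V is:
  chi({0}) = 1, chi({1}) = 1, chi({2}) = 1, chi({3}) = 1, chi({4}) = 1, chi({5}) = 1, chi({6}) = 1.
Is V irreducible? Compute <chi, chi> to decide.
Irreducible: <chi, chi> = 1.

Solution. <chi, chi> = (1/|G|) sum_C |C| * |chi(C)|^2 = (1/7)[1*|1|^2 + 1*|1|^2 + 1*|1|^2 + 1*|1|^2 + 1*|1|^2 + 1*|1|^2 + 1*|1|^2]
  = (1/7)[(1) + (1) + (1) + (1) + (1) + (1) + (1)] = 7/7 = 1.
(Exp terms are combined using exp(i*s)*conj(exp(i*t)) = exp(i*(s-t)), and sums of them are collapsed using the identity that for every m > 1 the m distinct m-th roots of unity sum to 0, e.g. 1 + exp(2*I*pi/3) + exp(-2*I*pi/3) = 0.)
A character is irreducible iff <chi, chi> = 1, so this representation is irreducible.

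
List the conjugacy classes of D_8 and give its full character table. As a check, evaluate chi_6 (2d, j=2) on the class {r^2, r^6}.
Conjugacy classes: {e} of size 1, {r^4} of size 1, {r^1, r^7} of size 2, {r^2, r^6} of size 2, {r^3, r^5} of size 2, {s, sr^2, ...} of size 4, {sr, sr^3, ...} of size 4.
Character table:
  irrep \ class              {e} (size 1)  {r^4} (size 1)  {r^1, r^7} (size 2)  {r^2, r^6} (size 2)  {r^3, r^5} (size 2)  {s, sr^2, ...} (size 4)  {sr, sr^3, ...} (size 4)
  chi_1 (triv)               1             1               1                    1                    1                    1                        1                       
  chi_2 (sign: r->1, s->-1)  1             1               1                    1                    1                    -1                       -1                      
  chi_3 (r->-1, s->1)        1             1               -1                   1                    -1                   1                        -1                      
  chi_4 (r->-1, s->-1)       1             1               -1                   1                    -1                   -1                       1                       
  chi_5 (2d, j=1)            2             -2              sqrt(2)              0                    -sqrt(2)             0                        0                       
  chi_6 (2d, j=2)            2             2               0                    -2                   0                    0                        0                       
  chi_7 (2d, j=3)            2             -2              -sqrt(2)             0                    sqrt(2)              0                        0                       

Spot check: chi_6 (2d, j=2) on {r^2, r^6} = -2.

Derivation: D_8 has order 2*8 = 16 with 7 conjugacy classes, hence 7 irreducibles. Sum of squared dims 1 + 1 + 1 + 1 + 4 + 4 + 4 = 16 = |G|. Linear characters come from the abelianisation; the 2-dimensional irreps have character r^k -> 2*cos(2*pi*j*k/8), reflections -> 0.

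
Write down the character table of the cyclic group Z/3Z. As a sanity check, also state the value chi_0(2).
Character table of Z/3Z (irreps indexed chi_0,...,chi_2 with chi_k(m) = zeta_3^(k*m), zeta_3 = exp(2*pi*i/3)):
  irrep \ class  {0} (size 1)  {1} (size 1)    {2} (size 1)  
  chi_0          1             1               1             
  chi_1          1             exp(2*I*pi/3)   exp(-2*I*pi/3)
  chi_2          1             exp(-2*I*pi/3)  exp(2*I*pi/3) 

Spot check: chi_0(2) = zeta_3^(0*2) = zeta_3^0 = 1.

Solution. Z/3Z is abelian, so all 3 irreducible complex representations are 1-dimensional. They are given by chi_k(m) = zeta_3^(k*m) for k = 0,...,2. Row orthogonality: sum_m chi_k(m) conj(chi_l(m)) = 3 * [k = l].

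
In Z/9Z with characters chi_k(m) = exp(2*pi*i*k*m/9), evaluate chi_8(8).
chi_8(8) = zeta_9^64 = exp(2*I*pi/9)

Derivation: chi_8(8) = zeta_9^(8*8) = zeta_9^64. Since zeta_9^9 = 1, this equals zeta_9^1 = exp(2*pi*i*1/9) = exp(2*I*pi/9).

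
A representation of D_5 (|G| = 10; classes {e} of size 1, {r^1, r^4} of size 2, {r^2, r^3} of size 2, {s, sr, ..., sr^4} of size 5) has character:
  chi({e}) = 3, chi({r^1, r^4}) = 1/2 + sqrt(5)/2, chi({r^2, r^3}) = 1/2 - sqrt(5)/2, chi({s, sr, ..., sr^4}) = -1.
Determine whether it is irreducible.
Not irreducible (reducible): <chi, chi> = 2 > 1.

Reasoning: <chi, chi> = (1/|G|) sum_C |C| * |chi(C)|^2 = (1/10)[1*|3|^2 + 2*|1/2 + sqrt(5)/2|^2 + 2*|1/2 - sqrt(5)/2|^2 + 5*|-1|^2]
  = (1/10)[(9) + (sqrt(5) + 3) + (3 - sqrt(5)) + (5)] = 20/10 = 2.
A character is irreducible iff <chi, chi> = 1, so this representation is reducible.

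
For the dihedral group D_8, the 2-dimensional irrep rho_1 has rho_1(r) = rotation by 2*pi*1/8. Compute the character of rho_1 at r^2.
chi_{rho_1}(r^2) = 2*cos(2*pi*1*2/8) = 0

Why: rho_1(r^2) is rotation by angle 2*pi*1*2/8, whose trace is 2*cos(2*pi*1*2/8) = 0.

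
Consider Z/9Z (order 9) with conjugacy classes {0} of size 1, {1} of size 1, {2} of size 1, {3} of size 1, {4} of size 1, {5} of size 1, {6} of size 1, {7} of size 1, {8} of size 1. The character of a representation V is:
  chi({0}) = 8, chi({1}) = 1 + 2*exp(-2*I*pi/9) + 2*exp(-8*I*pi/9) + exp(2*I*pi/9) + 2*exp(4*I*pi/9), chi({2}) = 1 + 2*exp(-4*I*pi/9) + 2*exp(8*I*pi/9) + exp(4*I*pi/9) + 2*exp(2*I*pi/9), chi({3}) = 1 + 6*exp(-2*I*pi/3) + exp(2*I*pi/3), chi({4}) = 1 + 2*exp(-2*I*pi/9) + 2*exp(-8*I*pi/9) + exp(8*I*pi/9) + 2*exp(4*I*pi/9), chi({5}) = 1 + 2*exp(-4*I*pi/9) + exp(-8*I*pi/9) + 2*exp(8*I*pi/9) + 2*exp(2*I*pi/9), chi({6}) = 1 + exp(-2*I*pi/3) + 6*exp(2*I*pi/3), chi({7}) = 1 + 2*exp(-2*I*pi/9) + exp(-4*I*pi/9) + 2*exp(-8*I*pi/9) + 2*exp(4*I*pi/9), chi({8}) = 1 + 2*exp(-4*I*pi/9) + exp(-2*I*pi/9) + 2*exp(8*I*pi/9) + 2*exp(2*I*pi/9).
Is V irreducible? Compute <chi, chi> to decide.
Not irreducible (reducible): <chi, chi> = 14 > 1.

Reasoning: <chi, chi> = (1/|G|) sum_C |C| * |chi(C)|^2 = (1/9)[1*|8|^2 + 1*|1 + 2*exp(-2*I*pi/9) + 2*exp(-8*I*pi/9) + exp(2*I*pi/9) + 2*exp(4*I*pi/9)|^2 + 1*|1 + 2*exp(-4*I*pi/9) + 2*exp(8*I*pi/9) + exp(4*I*pi/9) + 2*exp(2*I*pi/9)|^2 + 1*|1 + 6*exp(-2*I*pi/3) + exp(2*I*pi/3)|^2 + 1*|1 + 2*exp(-2*I*pi/9) + 2*exp(-8*I*pi/9) + exp(8*I*pi/9) + 2*exp(4*I*pi/9)|^2 + 1*|1 + 2*exp(-4*I*pi/9) + exp(-8*I*pi/9) + 2*exp(8*I*pi/9) + 2*exp(2*I*pi/9)|^2 + 1*|1 + exp(-2*I*pi/3) + 6*exp(2*I*pi/3)|^2 + 1*|1 + 2*exp(-2*I*pi/9) + exp(-4*I*pi/9) + 2*exp(-8*I*pi/9) + 2*exp(4*I*pi/9)|^2 + 1*|1 + 2*exp(-4*I*pi/9) + exp(-2*I*pi/9) + 2*exp(8*I*pi/9) + 2*exp(2*I*pi/9)|^2]
  = (1/9)[(64) + (14 + 12*exp(-2*I*pi/3) + 4*exp(-4*I*pi/9) + 5*exp(-2*I*pi/9) + 4*exp(-8*I*pi/9) + 4*exp(8*I*pi/9) + 5*exp(2*I*pi/9) + 4*exp(4*I*pi/9) + 12*exp(2*I*pi/3)) + (14 + 12*exp(-2*I*pi/3) + 5*exp(-4*I*pi/9) + 4*exp(-2*I*pi/9) + 4*exp(-8*I*pi/9) + 4*exp(8*I*pi/9) + 4*exp(2*I*pi/9) + 5*exp(4*I*pi/9) + 12*exp(2*I*pi/3)) + (25) + (14 + 12*exp(-2*I*pi/3) + 4*exp(-4*I*pi/9) + 4*exp(-2*I*pi/9) + 5*exp(-8*I*pi/9) + 5*exp(8*I*pi/9) + 4*exp(2*I*pi/9) + 4*exp(4*I*pi/9) + 12*exp(2*I*pi/3)) + (14 + 12*exp(-2*I*pi/3) + 4*exp(-4*I*pi/9) + 4*exp(-2*I*pi/9) + 5*exp(-8*I*pi/9) + 5*exp(8*I*pi/9) + 4*exp(2*I*pi/9) + 4*exp(4*I*pi/9) + 12*exp(2*I*pi/3)) + (25) + (14 + 12*exp(-2*I*pi/3) + 5*exp(-4*I*pi/9) + 4*exp(-2*I*pi/9) + 4*exp(-8*I*pi/9) + 4*exp(8*I*pi/9) + 4*exp(2*I*pi/9) + 5*exp(4*I*pi/9) + 12*exp(2*I*pi/3)) + (14 + 12*exp(-2*I*pi/3) + 4*exp(-4*I*pi/9) + 5*exp(-2*I*pi/9) + 4*exp(-8*I*pi/9) + 4*exp(8*I*pi/9) + 5*exp(2*I*pi/9) + 4*exp(4*I*pi/9) + 12*exp(2*I*pi/3))] = 126/9 = 14.
(Exp terms are combined using exp(i*s)*conj(exp(i*t)) = exp(i*(s-t)), and sums of them are collapsed using the identity that for every m > 1 the m distinct m-th roots of unity sum to 0, e.g. 1 + exp(2*I*pi/3) + exp(-2*I*pi/3) = 0.)
A character is irreducible iff <chi, chi> = 1, so this representation is reducible.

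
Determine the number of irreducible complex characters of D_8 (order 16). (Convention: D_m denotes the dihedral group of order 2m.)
7

Working: The number of irreducible complex representations of a finite group equals its number of conjugacy classes. D_8 has 7 conjugacy classes (n/2 + 3 for n even), so D_8 (order 16) has exactly 7 irreducible complex representations.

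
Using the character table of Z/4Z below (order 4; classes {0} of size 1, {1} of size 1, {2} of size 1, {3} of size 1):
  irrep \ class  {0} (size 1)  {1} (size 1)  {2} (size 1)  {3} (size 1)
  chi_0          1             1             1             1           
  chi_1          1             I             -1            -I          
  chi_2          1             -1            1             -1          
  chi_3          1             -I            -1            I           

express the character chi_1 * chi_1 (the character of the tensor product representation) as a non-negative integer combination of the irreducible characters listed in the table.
chi_1 tensor chi_1 = chi_2 (all other irreducibles have multiplicity 0).

Argument: The character of a tensor product is the pointwise product (chi_1 * chi_1)(C) = chi_1(C) * chi_1(C):
  {0}: (1)*(1), {1}: (I)*(I), {2}: (-1)*(-1), {3}: (-I)*(-I)
so (chi_1 * chi_1) takes values
  {0} -> 1, {1} -> -1, {2} -> 1, {3} -> -1.
Now take the inner product of this character with each irreducible chi from the table, <chi_1*chi_1, chi> = (1/4) sum_C |C| (chi_1*chi_1)(C) conj(chi(C)):
  <chi_1*chi_1, chi_0> = (1/4)[1*(1)*conj(1) + 1*(-1)*conj(1) + 1*(1)*conj(1) + 1*(-1)*conj(1)]
      = (1/4)[(1) + (-1) + (1) + (-1)] = 0/4 = 0
  <chi_1*chi_1, chi_1> = (1/4)[1*(1)*conj(1) + 1*(-1)*conj(I) + 1*(1)*conj(-1) + 1*(-1)*conj(-I)]
      = (1/4)[(1) + (I) + (-1) + (-I)] = 0/4 = 0
  <chi_1*chi_1, chi_2> = (1/4)[1*(1)*conj(1) + 1*(-1)*conj(-1) + 1*(1)*conj(1) + 1*(-1)*conj(-1)]
      = (1/4)[(1) + (1) + (1) + (1)] = 4/4 = 1
  <chi_1*chi_1, chi_3> = (1/4)[1*(1)*conj(1) + 1*(-1)*conj(-I) + 1*(1)*conj(-1) + 1*(-1)*conj(I)]
      = (1/4)[(1) + (-I) + (-1) + (I)] = 0/4 = 0
(Exp terms are combined using exp(i*s)*conj(exp(i*t)) = exp(i*(s-t)), and sums of them are collapsed using the identity that for every m > 1 the m distinct m-th roots of unity sum to 0, e.g. 1 + exp(2*I*pi/3) + exp(-2*I*pi/3) = 0.)
Hence the multiplicities are chi_2: 1. Dimension check: dim(chi_1)*dim(chi_1) = 1*1 = 1 and sum (mult * dim) = 1*1 = 1.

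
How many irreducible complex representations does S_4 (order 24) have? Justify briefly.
5

Derivation: The number of irreducible complex representations of a finite group equals its number of conjugacy classes. Conjugacy classes in S_4 correspond to cycle types, i.e. partitions of 4; there are p(4) = 5 of them, so S_4 (order 24) has exactly 5 irreducible complex representations.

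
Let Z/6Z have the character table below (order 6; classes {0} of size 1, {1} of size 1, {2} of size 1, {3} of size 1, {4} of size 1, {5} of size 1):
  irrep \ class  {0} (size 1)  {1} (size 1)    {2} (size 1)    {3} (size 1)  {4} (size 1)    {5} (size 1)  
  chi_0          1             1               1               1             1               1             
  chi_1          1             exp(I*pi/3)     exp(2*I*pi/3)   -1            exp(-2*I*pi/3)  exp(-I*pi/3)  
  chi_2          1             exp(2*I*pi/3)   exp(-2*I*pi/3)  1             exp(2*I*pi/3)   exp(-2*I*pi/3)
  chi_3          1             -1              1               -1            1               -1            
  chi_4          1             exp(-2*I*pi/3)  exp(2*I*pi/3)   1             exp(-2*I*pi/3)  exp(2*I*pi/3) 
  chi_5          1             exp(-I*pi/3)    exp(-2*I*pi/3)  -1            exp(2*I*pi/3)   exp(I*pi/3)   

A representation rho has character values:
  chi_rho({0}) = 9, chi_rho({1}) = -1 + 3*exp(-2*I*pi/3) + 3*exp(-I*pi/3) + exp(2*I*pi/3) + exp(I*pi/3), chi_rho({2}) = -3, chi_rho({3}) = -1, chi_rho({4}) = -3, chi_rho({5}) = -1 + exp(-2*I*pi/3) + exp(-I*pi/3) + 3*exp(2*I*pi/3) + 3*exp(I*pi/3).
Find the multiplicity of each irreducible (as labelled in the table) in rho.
Multiplicities: chi_0: 0, chi_1: 1, chi_2: 1, chi_3: 1, chi_4: 3, chi_5: 3.

Working: Use <chi_rho, chi> = (1/|G|) sum_C |C| * chi_rho(C) * conj(chi(C)) with |G| = 6 for each irreducible chi in the table:
  <chi_rho, chi_0> = (1/6)[1*(9)*conj(1) + 1*(-1 + 3*exp(-2*I*pi/3) + 3*exp(-I*pi/3) + exp(2*I*pi/3) + exp(I*pi/3))*conj(1) + 1*(-3)*conj(1) + 1*(-1)*conj(1) + 1*(-3)*conj(1) + 1*(-1 + exp(-2*I*pi/3) + exp(-I*pi/3) + 3*exp(2*I*pi/3) + 3*exp(I*pi/3))*conj(1)]
      = (1/6)[(9) + (-1 + 3*exp(-2*I*pi/3) + 3*exp(-I*pi/3) + exp(2*I*pi/3) + exp(I*pi/3)) + (-3) + (-1) + (-3) + (-1 + exp(-2*I*pi/3) + exp(-I*pi/3) + 3*exp(2*I*pi/3) + 3*exp(I*pi/3))] = 0/6 = 0
  <chi_rho, chi_1> = (1/6)[1*(9)*conj(1) + 1*(-1 + 3*exp(-2*I*pi/3) + 3*exp(-I*pi/3) + exp(2*I*pi/3) + exp(I*pi/3))*conj(exp(I*pi/3)) + 1*(-3)*conj(exp(2*I*pi/3)) + 1*(-1)*conj(-1) + 1*(-3)*conj(exp(-2*I*pi/3)) + 1*(-1 + exp(-2*I*pi/3) + exp(-I*pi/3) + 3*exp(2*I*pi/3) + 3*exp(I*pi/3))*conj(exp(-I*pi/3))]
      = (1/6)[(9) + (-2 + 3*exp(-2*I*pi/3) - exp(-I*pi/3) + exp(I*pi/3)) + (4 + exp(-2*I*pi/3) + 4*exp(2*I*pi/3)) + (1) + (4 + 4*exp(-2*I*pi/3) + exp(2*I*pi/3)) + (-2 - exp(I*pi/3) + exp(-I*pi/3) + 3*exp(2*I*pi/3))] = 6/6 = 1
  <chi_rho, chi_2> = (1/6)[1*(9)*conj(1) + 1*(-1 + 3*exp(-2*I*pi/3) + 3*exp(-I*pi/3) + exp(2*I*pi/3) + exp(I*pi/3))*conj(exp(2*I*pi/3)) + 1*(-3)*conj(exp(-2*I*pi/3)) + 1*(-1)*conj(1) + 1*(-3)*conj(exp(2*I*pi/3)) + 1*(-1 + exp(-2*I*pi/3) + exp(-I*pi/3) + 3*exp(2*I*pi/3) + 3*exp(I*pi/3))*conj(exp(-2*I*pi/3))]
      = (1/6)[(9) + (-2 + exp(-I*pi/3) - exp(-2*I*pi/3) + 3*exp(2*I*pi/3)) + (4 + 4*exp(-2*I*pi/3) + exp(2*I*pi/3)) + (-1) + (4 + exp(-2*I*pi/3) + 4*exp(2*I*pi/3)) + (-2 + 3*exp(-2*I*pi/3) - exp(2*I*pi/3) + exp(I*pi/3))] = 6/6 = 1
  <chi_rho, chi_3> = (1/6)[1*(9)*conj(1) + 1*(-1 + 3*exp(-2*I*pi/3) + 3*exp(-I*pi/3) + exp(2*I*pi/3) + exp(I*pi/3))*conj(-1) + 1*(-3)*conj(1) + 1*(-1)*conj(-1) + 1*(-3)*conj(1) + 1*(-1 + exp(-2*I*pi/3) + exp(-I*pi/3) + 3*exp(2*I*pi/3) + 3*exp(I*pi/3))*conj(-1)]
      = (1/6)[(9) + (1 - exp(I*pi/3) - exp(2*I*pi/3) - 3*exp(-I*pi/3) - 3*exp(-2*I*pi/3)) + (-3) + (1) + (-3) + (1 - 3*exp(I*pi/3) - 3*exp(2*I*pi/3) - exp(-I*pi/3) - exp(-2*I*pi/3))] = 6/6 = 1
  <chi_rho, chi_4> = (1/6)[1*(9)*conj(1) + 1*(-1 + 3*exp(-2*I*pi/3) + 3*exp(-I*pi/3) + exp(2*I*pi/3) + exp(I*pi/3))*conj(exp(-2*I*pi/3)) + 1*(-3)*conj(exp(2*I*pi/3)) + 1*(-1)*conj(1) + 1*(-3)*conj(exp(-2*I*pi/3)) + 1*(-1 + exp(-2*I*pi/3) + exp(-I*pi/3) + 3*exp(2*I*pi/3) + 3*exp(I*pi/3))*conj(exp(2*I*pi/3))]
      = (1/6)[(9) + (2 + exp(-2*I*pi/3) - exp(2*I*pi/3) + 3*exp(I*pi/3)) + (4 + exp(-2*I*pi/3) + 4*exp(2*I*pi/3)) + (-1) + (4 + 4*exp(-2*I*pi/3) + exp(2*I*pi/3)) + (2 + 3*exp(-I*pi/3) + exp(2*I*pi/3) - exp(-2*I*pi/3))] = 18/6 = 3
  <chi_rho, chi_5> = (1/6)[1*(9)*conj(1) + 1*(-1 + 3*exp(-2*I*pi/3) + 3*exp(-I*pi/3) + exp(2*I*pi/3) + exp(I*pi/3))*conj(exp(-I*pi/3)) + 1*(-3)*conj(exp(-2*I*pi/3)) + 1*(-1)*conj(-1) + 1*(-3)*conj(exp(2*I*pi/3)) + 1*(-1 + exp(-2*I*pi/3) + exp(-I*pi/3) + 3*exp(2*I*pi/3) + 3*exp(I*pi/3))*conj(exp(I*pi/3))]
      = (1/6)[(9) + (2 + 3*exp(-I*pi/3) - exp(I*pi/3) + exp(2*I*pi/3)) + (4 + 4*exp(-2*I*pi/3) + exp(2*I*pi/3)) + (1) + (4 + exp(-2*I*pi/3) + 4*exp(2*I*pi/3)) + (2 + exp(-2*I*pi/3) - exp(-I*pi/3) + 3*exp(I*pi/3))] = 18/6 = 3
(Exp terms are combined using exp(i*s)*conj(exp(i*t)) = exp(i*(s-t)), and sums of them are collapsed using the identity that for every m > 1 the m distinct m-th roots of unity sum to 0, e.g. 1 + exp(2*I*pi/3) + exp(-2*I*pi/3) = 0.)
Dimension check: dim(rho) = sum (mult * dim) = 0*1 + 1*1 + 1*1 + 1*1 + 3*1 + 3*1 = 9 = chi_rho(e) = 9.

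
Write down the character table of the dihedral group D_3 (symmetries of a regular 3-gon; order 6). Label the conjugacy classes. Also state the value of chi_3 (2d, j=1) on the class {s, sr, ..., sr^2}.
Conjugacy classes: {e} of size 1, {r^1, r^2} of size 2, {s, sr, ..., sr^2} of size 3.
Character table:
  irrep \ class              {e} (size 1)  {r^1, r^2} (size 2)  {s, sr, ..., sr^2} (size 3)
  chi_1 (triv)               1             1                    1                          
  chi_2 (sign: r->1, s->-1)  1             1                    -1                         
  chi_3 (2d, j=1)            2             -1                   0                          

Spot check: chi_3 (2d, j=1) on {s, sr, ..., sr^2} = 0.

Argument: D_3 has order 2*3 = 6 with 3 conjugacy classes, hence 3 irreducibles. Sum of squared dims 1 + 1 + 4 = 6 = |G|. Linear characters come from the abelianisation; the 2-dimensional irreps have character r^k -> 2*cos(2*pi*j*k/3), reflections -> 0.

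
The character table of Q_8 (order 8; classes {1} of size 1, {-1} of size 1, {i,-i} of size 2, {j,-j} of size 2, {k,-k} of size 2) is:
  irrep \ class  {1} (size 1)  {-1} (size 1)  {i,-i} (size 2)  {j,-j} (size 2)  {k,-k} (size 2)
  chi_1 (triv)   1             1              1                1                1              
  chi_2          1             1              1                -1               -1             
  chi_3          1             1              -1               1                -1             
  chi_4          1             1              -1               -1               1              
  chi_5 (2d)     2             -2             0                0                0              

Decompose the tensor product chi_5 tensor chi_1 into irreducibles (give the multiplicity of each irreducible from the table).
chi_5 tensor chi_1 = chi_5 (all other irreducibles have multiplicity 0).

Solution. The character of a tensor product is the pointwise product (chi_5 * chi_1)(C) = chi_5(C) * chi_1(C):
  {1}: (2)*(1), {-1}: (-2)*(1), {i,-i}: (0)*(1), {j,-j}: (0)*(1), {k,-k}: (0)*(1)
so (chi_5 * chi_1) takes values
  {1} -> 2, {-1} -> -2, {i,-i} -> 0, {j,-j} -> 0, {k,-k} -> 0.
Now take the inner product of this character with each irreducible chi from the table, <chi_5*chi_1, chi> = (1/8) sum_C |C| (chi_5*chi_1)(C) conj(chi(C)):
  <chi_5*chi_1, chi_1> = (1/8)[1*(2)*conj(1) + 1*(-2)*conj(1) + 2*(0)*conj(1) + 2*(0)*conj(1) + 2*(0)*conj(1)]
      = (1/8)[(2) + (-2) + (0) + (0) + (0)] = 0/8 = 0
  <chi_5*chi_1, chi_2> = (1/8)[1*(2)*conj(1) + 1*(-2)*conj(1) + 2*(0)*conj(1) + 2*(0)*conj(-1) + 2*(0)*conj(-1)]
      = (1/8)[(2) + (-2) + (0) + (0) + (0)] = 0/8 = 0
  <chi_5*chi_1, chi_3> = (1/8)[1*(2)*conj(1) + 1*(-2)*conj(1) + 2*(0)*conj(-1) + 2*(0)*conj(1) + 2*(0)*conj(-1)]
      = (1/8)[(2) + (-2) + (0) + (0) + (0)] = 0/8 = 0
  <chi_5*chi_1, chi_4> = (1/8)[1*(2)*conj(1) + 1*(-2)*conj(1) + 2*(0)*conj(-1) + 2*(0)*conj(-1) + 2*(0)*conj(1)]
      = (1/8)[(2) + (-2) + (0) + (0) + (0)] = 0/8 = 0
  <chi_5*chi_1, chi_5> = (1/8)[1*(2)*conj(2) + 1*(-2)*conj(-2) + 2*(0)*conj(0) + 2*(0)*conj(0) + 2*(0)*conj(0)]
      = (1/8)[(4) + (4) + (0) + (0) + (0)] = 8/8 = 1
Hence the multiplicities are chi_5: 1. Dimension check: dim(chi_5)*dim(chi_1) = 2*1 = 2 and sum (mult * dim) = 1*2 = 2.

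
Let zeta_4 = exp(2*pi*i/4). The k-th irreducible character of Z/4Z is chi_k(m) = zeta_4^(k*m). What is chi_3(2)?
chi_3(2) = zeta_4^6 = -1

Argument: chi_3(2) = zeta_4^(3*2) = zeta_4^6. Since zeta_4^4 = 1, this equals zeta_4^2 = exp(2*pi*i*2/4) = -1.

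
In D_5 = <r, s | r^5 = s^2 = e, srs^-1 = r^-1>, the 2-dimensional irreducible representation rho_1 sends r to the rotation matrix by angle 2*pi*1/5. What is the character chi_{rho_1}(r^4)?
chi_{rho_1}(r^4) = 2*cos(2*pi*1*4/5) = -1/2 + sqrt(5)/2

Argument: rho_1(r^4) is rotation by angle 2*pi*1*4/5, whose trace is 2*cos(2*pi*1*4/5) = -1/2 + sqrt(5)/2.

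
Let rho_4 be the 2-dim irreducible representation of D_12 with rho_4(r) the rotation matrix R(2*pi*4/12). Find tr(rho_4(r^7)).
chi_{rho_4}(r^7) = 2*cos(2*pi*4*7/12) = -1

Derivation: rho_4(r^7) is rotation by angle 2*pi*4*7/12, whose trace is 2*cos(2*pi*4*7/12) = -1.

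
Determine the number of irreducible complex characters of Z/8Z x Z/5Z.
40

Justification: The number of irreducible complex representations of a finite group equals its number of conjugacy classes. Z/8Z x Z/5Z is abelian of order 40, so every element is its own conjugacy class: 40 classes, so Z/8Z x Z/5Z (order 40) has exactly 40 irreducible complex representations.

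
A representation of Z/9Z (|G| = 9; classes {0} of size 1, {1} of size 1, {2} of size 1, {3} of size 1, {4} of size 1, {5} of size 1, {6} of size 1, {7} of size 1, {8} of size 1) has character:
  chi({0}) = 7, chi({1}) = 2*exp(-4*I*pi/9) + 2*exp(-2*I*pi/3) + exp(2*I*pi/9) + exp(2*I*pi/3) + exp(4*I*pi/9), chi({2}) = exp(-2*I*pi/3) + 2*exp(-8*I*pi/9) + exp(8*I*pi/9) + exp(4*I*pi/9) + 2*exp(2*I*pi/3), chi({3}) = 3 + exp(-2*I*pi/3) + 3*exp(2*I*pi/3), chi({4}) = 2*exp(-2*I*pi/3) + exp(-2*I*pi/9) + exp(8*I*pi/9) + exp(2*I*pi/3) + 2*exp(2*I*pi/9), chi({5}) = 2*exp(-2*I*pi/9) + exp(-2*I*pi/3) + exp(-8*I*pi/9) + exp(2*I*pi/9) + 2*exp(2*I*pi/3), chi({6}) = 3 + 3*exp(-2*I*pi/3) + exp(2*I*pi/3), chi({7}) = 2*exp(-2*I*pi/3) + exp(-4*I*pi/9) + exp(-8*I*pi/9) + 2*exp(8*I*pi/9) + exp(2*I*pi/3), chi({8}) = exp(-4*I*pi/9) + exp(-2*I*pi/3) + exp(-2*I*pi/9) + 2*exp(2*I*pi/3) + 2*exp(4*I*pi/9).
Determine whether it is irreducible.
Not irreducible (reducible): <chi, chi> = 11 > 1.

Proof sketch: <chi, chi> = (1/|G|) sum_C |C| * |chi(C)|^2 = (1/9)[1*|7|^2 + 1*|2*exp(-4*I*pi/9) + 2*exp(-2*I*pi/3) + exp(2*I*pi/9) + exp(2*I*pi/3) + exp(4*I*pi/9)|^2 + 1*|exp(-2*I*pi/3) + 2*exp(-8*I*pi/9) + exp(8*I*pi/9) + exp(4*I*pi/9) + 2*exp(2*I*pi/3)|^2 + 1*|3 + exp(-2*I*pi/3) + 3*exp(2*I*pi/3)|^2 + 1*|2*exp(-2*I*pi/3) + exp(-2*I*pi/9) + exp(8*I*pi/9) + exp(2*I*pi/3) + 2*exp(2*I*pi/9)|^2 + 1*|2*exp(-2*I*pi/9) + exp(-2*I*pi/3) + exp(-8*I*pi/9) + exp(2*I*pi/9) + 2*exp(2*I*pi/3)|^2 + 1*|3 + 3*exp(-2*I*pi/3) + exp(2*I*pi/3)|^2 + 1*|2*exp(-2*I*pi/3) + exp(-4*I*pi/9) + exp(-8*I*pi/9) + 2*exp(8*I*pi/9) + exp(2*I*pi/3)|^2 + 1*|exp(-4*I*pi/9) + exp(-2*I*pi/3) + exp(-2*I*pi/9) + 2*exp(2*I*pi/3) + 2*exp(4*I*pi/9)|^2]
  = (1/9)[(49) + (11 + 6*exp(-2*I*pi/9) + 4*exp(-2*I*pi/3) + 8*exp(-8*I*pi/9) + exp(-4*I*pi/9) + exp(4*I*pi/9) + 8*exp(8*I*pi/9) + 4*exp(2*I*pi/3) + 6*exp(2*I*pi/9)) + (11 + 6*exp(-4*I*pi/9) + 8*exp(-2*I*pi/9) + 4*exp(-2*I*pi/3) + exp(-8*I*pi/9) + exp(8*I*pi/9) + 4*exp(2*I*pi/3) + 8*exp(2*I*pi/9) + 6*exp(4*I*pi/9)) + (4) + (11 + 8*exp(-4*I*pi/9) + 4*exp(-2*I*pi/3) + 6*exp(-8*I*pi/9) + exp(-2*I*pi/9) + exp(2*I*pi/9) + 6*exp(8*I*pi/9) + 4*exp(2*I*pi/3) + 8*exp(4*I*pi/9)) + (11 + 8*exp(-4*I*pi/9) + 4*exp(-2*I*pi/3) + 6*exp(-8*I*pi/9) + exp(-2*I*pi/9) + exp(2*I*pi/9) + 6*exp(8*I*pi/9) + 4*exp(2*I*pi/3) + 8*exp(4*I*pi/9)) + (4) + (11 + 6*exp(-4*I*pi/9) + 8*exp(-2*I*pi/9) + 4*exp(-2*I*pi/3) + exp(-8*I*pi/9) + exp(8*I*pi/9) + 4*exp(2*I*pi/3) + 8*exp(2*I*pi/9) + 6*exp(4*I*pi/9)) + (11 + 6*exp(-2*I*pi/9) + 4*exp(-2*I*pi/3) + 8*exp(-8*I*pi/9) + exp(-4*I*pi/9) + exp(4*I*pi/9) + 8*exp(8*I*pi/9) + 4*exp(2*I*pi/3) + 6*exp(2*I*pi/9))] = 99/9 = 11.
(Exp terms are combined using exp(i*s)*conj(exp(i*t)) = exp(i*(s-t)), and sums of them are collapsed using the identity that for every m > 1 the m distinct m-th roots of unity sum to 0, e.g. 1 + exp(2*I*pi/3) + exp(-2*I*pi/3) = 0.)
A character is irreducible iff <chi, chi> = 1, so this representation is reducible.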